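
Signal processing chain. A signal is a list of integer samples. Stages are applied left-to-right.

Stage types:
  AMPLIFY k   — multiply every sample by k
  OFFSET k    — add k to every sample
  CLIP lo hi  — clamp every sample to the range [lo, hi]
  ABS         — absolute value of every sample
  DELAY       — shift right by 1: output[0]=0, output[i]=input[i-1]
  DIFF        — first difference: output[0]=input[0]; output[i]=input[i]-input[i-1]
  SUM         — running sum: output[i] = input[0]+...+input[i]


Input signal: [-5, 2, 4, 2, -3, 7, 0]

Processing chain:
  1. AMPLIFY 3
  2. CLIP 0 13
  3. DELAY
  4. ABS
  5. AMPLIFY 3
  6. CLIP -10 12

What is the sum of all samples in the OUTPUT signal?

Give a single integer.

Input: [-5, 2, 4, 2, -3, 7, 0]
Stage 1 (AMPLIFY 3): -5*3=-15, 2*3=6, 4*3=12, 2*3=6, -3*3=-9, 7*3=21, 0*3=0 -> [-15, 6, 12, 6, -9, 21, 0]
Stage 2 (CLIP 0 13): clip(-15,0,13)=0, clip(6,0,13)=6, clip(12,0,13)=12, clip(6,0,13)=6, clip(-9,0,13)=0, clip(21,0,13)=13, clip(0,0,13)=0 -> [0, 6, 12, 6, 0, 13, 0]
Stage 3 (DELAY): [0, 0, 6, 12, 6, 0, 13] = [0, 0, 6, 12, 6, 0, 13] -> [0, 0, 6, 12, 6, 0, 13]
Stage 4 (ABS): |0|=0, |0|=0, |6|=6, |12|=12, |6|=6, |0|=0, |13|=13 -> [0, 0, 6, 12, 6, 0, 13]
Stage 5 (AMPLIFY 3): 0*3=0, 0*3=0, 6*3=18, 12*3=36, 6*3=18, 0*3=0, 13*3=39 -> [0, 0, 18, 36, 18, 0, 39]
Stage 6 (CLIP -10 12): clip(0,-10,12)=0, clip(0,-10,12)=0, clip(18,-10,12)=12, clip(36,-10,12)=12, clip(18,-10,12)=12, clip(0,-10,12)=0, clip(39,-10,12)=12 -> [0, 0, 12, 12, 12, 0, 12]
Output sum: 48

Answer: 48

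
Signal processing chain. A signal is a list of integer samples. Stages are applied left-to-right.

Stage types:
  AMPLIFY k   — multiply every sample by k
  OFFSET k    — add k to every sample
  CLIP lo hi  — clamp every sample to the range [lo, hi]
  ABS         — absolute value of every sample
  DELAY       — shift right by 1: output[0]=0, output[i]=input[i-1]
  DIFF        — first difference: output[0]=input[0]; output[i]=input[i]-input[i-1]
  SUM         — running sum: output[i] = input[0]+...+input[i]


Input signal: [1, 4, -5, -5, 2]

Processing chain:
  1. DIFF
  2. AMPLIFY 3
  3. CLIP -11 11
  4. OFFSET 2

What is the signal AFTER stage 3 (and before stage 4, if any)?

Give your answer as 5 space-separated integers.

Input: [1, 4, -5, -5, 2]
Stage 1 (DIFF): s[0]=1, 4-1=3, -5-4=-9, -5--5=0, 2--5=7 -> [1, 3, -9, 0, 7]
Stage 2 (AMPLIFY 3): 1*3=3, 3*3=9, -9*3=-27, 0*3=0, 7*3=21 -> [3, 9, -27, 0, 21]
Stage 3 (CLIP -11 11): clip(3,-11,11)=3, clip(9,-11,11)=9, clip(-27,-11,11)=-11, clip(0,-11,11)=0, clip(21,-11,11)=11 -> [3, 9, -11, 0, 11]

Answer: 3 9 -11 0 11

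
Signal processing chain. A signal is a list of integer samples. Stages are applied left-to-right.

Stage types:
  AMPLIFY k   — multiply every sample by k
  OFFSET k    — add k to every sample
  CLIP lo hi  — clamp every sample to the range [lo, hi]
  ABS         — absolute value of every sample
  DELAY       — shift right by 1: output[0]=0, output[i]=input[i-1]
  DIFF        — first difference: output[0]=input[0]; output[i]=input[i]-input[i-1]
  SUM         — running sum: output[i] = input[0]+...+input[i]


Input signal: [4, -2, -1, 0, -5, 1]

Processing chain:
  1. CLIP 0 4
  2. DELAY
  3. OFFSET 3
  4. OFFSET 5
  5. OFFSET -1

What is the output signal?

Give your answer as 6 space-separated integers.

Answer: 7 11 7 7 7 7

Derivation:
Input: [4, -2, -1, 0, -5, 1]
Stage 1 (CLIP 0 4): clip(4,0,4)=4, clip(-2,0,4)=0, clip(-1,0,4)=0, clip(0,0,4)=0, clip(-5,0,4)=0, clip(1,0,4)=1 -> [4, 0, 0, 0, 0, 1]
Stage 2 (DELAY): [0, 4, 0, 0, 0, 0] = [0, 4, 0, 0, 0, 0] -> [0, 4, 0, 0, 0, 0]
Stage 3 (OFFSET 3): 0+3=3, 4+3=7, 0+3=3, 0+3=3, 0+3=3, 0+3=3 -> [3, 7, 3, 3, 3, 3]
Stage 4 (OFFSET 5): 3+5=8, 7+5=12, 3+5=8, 3+5=8, 3+5=8, 3+5=8 -> [8, 12, 8, 8, 8, 8]
Stage 5 (OFFSET -1): 8+-1=7, 12+-1=11, 8+-1=7, 8+-1=7, 8+-1=7, 8+-1=7 -> [7, 11, 7, 7, 7, 7]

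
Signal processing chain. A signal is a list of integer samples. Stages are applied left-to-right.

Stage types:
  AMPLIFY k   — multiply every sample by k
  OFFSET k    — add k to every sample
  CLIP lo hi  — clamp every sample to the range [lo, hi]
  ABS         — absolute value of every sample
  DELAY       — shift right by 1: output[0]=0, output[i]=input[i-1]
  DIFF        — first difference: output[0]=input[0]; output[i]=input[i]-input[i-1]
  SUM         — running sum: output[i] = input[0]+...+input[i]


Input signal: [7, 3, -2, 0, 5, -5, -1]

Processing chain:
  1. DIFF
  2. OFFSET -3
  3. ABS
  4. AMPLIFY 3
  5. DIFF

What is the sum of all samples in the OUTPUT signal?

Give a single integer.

Answer: 3

Derivation:
Input: [7, 3, -2, 0, 5, -5, -1]
Stage 1 (DIFF): s[0]=7, 3-7=-4, -2-3=-5, 0--2=2, 5-0=5, -5-5=-10, -1--5=4 -> [7, -4, -5, 2, 5, -10, 4]
Stage 2 (OFFSET -3): 7+-3=4, -4+-3=-7, -5+-3=-8, 2+-3=-1, 5+-3=2, -10+-3=-13, 4+-3=1 -> [4, -7, -8, -1, 2, -13, 1]
Stage 3 (ABS): |4|=4, |-7|=7, |-8|=8, |-1|=1, |2|=2, |-13|=13, |1|=1 -> [4, 7, 8, 1, 2, 13, 1]
Stage 4 (AMPLIFY 3): 4*3=12, 7*3=21, 8*3=24, 1*3=3, 2*3=6, 13*3=39, 1*3=3 -> [12, 21, 24, 3, 6, 39, 3]
Stage 5 (DIFF): s[0]=12, 21-12=9, 24-21=3, 3-24=-21, 6-3=3, 39-6=33, 3-39=-36 -> [12, 9, 3, -21, 3, 33, -36]
Output sum: 3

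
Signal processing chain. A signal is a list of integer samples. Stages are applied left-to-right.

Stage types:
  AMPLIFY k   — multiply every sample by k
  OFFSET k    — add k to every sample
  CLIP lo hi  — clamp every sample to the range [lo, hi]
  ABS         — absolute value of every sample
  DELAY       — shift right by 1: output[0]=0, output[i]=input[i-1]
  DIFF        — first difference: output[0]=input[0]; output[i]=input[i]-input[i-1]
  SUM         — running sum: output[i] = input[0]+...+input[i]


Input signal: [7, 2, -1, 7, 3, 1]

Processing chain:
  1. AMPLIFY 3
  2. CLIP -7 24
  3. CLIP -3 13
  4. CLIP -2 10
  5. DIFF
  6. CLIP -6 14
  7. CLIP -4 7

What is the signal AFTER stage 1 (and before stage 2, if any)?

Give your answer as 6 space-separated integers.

Input: [7, 2, -1, 7, 3, 1]
Stage 1 (AMPLIFY 3): 7*3=21, 2*3=6, -1*3=-3, 7*3=21, 3*3=9, 1*3=3 -> [21, 6, -3, 21, 9, 3]

Answer: 21 6 -3 21 9 3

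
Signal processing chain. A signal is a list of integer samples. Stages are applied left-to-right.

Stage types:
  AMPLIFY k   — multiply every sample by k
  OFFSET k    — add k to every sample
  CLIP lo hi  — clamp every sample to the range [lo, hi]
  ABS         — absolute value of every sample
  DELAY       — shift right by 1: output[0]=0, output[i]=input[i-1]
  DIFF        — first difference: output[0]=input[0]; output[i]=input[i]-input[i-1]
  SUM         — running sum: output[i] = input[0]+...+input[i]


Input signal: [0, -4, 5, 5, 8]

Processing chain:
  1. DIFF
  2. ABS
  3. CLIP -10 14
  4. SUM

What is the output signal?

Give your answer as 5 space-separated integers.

Answer: 0 4 13 13 16

Derivation:
Input: [0, -4, 5, 5, 8]
Stage 1 (DIFF): s[0]=0, -4-0=-4, 5--4=9, 5-5=0, 8-5=3 -> [0, -4, 9, 0, 3]
Stage 2 (ABS): |0|=0, |-4|=4, |9|=9, |0|=0, |3|=3 -> [0, 4, 9, 0, 3]
Stage 3 (CLIP -10 14): clip(0,-10,14)=0, clip(4,-10,14)=4, clip(9,-10,14)=9, clip(0,-10,14)=0, clip(3,-10,14)=3 -> [0, 4, 9, 0, 3]
Stage 4 (SUM): sum[0..0]=0, sum[0..1]=4, sum[0..2]=13, sum[0..3]=13, sum[0..4]=16 -> [0, 4, 13, 13, 16]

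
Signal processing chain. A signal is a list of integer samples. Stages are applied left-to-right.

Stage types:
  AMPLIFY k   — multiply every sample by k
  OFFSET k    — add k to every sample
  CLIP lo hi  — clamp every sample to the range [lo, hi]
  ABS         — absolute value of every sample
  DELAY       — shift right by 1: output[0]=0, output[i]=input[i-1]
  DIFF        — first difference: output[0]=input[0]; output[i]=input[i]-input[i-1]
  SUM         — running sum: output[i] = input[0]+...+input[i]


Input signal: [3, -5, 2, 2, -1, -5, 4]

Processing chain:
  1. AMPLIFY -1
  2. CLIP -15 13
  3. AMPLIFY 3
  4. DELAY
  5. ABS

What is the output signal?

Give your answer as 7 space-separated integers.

Input: [3, -5, 2, 2, -1, -5, 4]
Stage 1 (AMPLIFY -1): 3*-1=-3, -5*-1=5, 2*-1=-2, 2*-1=-2, -1*-1=1, -5*-1=5, 4*-1=-4 -> [-3, 5, -2, -2, 1, 5, -4]
Stage 2 (CLIP -15 13): clip(-3,-15,13)=-3, clip(5,-15,13)=5, clip(-2,-15,13)=-2, clip(-2,-15,13)=-2, clip(1,-15,13)=1, clip(5,-15,13)=5, clip(-4,-15,13)=-4 -> [-3, 5, -2, -2, 1, 5, -4]
Stage 3 (AMPLIFY 3): -3*3=-9, 5*3=15, -2*3=-6, -2*3=-6, 1*3=3, 5*3=15, -4*3=-12 -> [-9, 15, -6, -6, 3, 15, -12]
Stage 4 (DELAY): [0, -9, 15, -6, -6, 3, 15] = [0, -9, 15, -6, -6, 3, 15] -> [0, -9, 15, -6, -6, 3, 15]
Stage 5 (ABS): |0|=0, |-9|=9, |15|=15, |-6|=6, |-6|=6, |3|=3, |15|=15 -> [0, 9, 15, 6, 6, 3, 15]

Answer: 0 9 15 6 6 3 15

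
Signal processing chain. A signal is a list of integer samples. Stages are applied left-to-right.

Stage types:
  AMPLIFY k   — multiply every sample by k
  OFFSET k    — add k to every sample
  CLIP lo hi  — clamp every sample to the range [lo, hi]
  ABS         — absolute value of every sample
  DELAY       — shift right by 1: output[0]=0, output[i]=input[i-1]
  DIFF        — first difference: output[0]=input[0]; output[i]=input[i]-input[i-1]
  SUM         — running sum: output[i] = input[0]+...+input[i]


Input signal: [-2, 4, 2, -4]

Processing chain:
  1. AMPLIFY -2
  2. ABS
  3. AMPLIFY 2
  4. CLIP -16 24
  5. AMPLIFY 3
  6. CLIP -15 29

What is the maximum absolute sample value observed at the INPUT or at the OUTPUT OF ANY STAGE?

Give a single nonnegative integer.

Answer: 48

Derivation:
Input: [-2, 4, 2, -4] (max |s|=4)
Stage 1 (AMPLIFY -2): -2*-2=4, 4*-2=-8, 2*-2=-4, -4*-2=8 -> [4, -8, -4, 8] (max |s|=8)
Stage 2 (ABS): |4|=4, |-8|=8, |-4|=4, |8|=8 -> [4, 8, 4, 8] (max |s|=8)
Stage 3 (AMPLIFY 2): 4*2=8, 8*2=16, 4*2=8, 8*2=16 -> [8, 16, 8, 16] (max |s|=16)
Stage 4 (CLIP -16 24): clip(8,-16,24)=8, clip(16,-16,24)=16, clip(8,-16,24)=8, clip(16,-16,24)=16 -> [8, 16, 8, 16] (max |s|=16)
Stage 5 (AMPLIFY 3): 8*3=24, 16*3=48, 8*3=24, 16*3=48 -> [24, 48, 24, 48] (max |s|=48)
Stage 6 (CLIP -15 29): clip(24,-15,29)=24, clip(48,-15,29)=29, clip(24,-15,29)=24, clip(48,-15,29)=29 -> [24, 29, 24, 29] (max |s|=29)
Overall max amplitude: 48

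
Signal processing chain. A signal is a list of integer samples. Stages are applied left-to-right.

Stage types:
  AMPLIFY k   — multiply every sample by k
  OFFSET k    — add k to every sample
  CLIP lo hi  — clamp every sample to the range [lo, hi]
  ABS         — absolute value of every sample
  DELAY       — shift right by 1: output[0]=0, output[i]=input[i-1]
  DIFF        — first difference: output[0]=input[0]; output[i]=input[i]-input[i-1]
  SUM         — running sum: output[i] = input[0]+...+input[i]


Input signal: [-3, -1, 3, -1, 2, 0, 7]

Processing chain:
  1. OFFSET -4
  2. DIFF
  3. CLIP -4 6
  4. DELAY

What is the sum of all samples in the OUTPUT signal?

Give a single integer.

Input: [-3, -1, 3, -1, 2, 0, 7]
Stage 1 (OFFSET -4): -3+-4=-7, -1+-4=-5, 3+-4=-1, -1+-4=-5, 2+-4=-2, 0+-4=-4, 7+-4=3 -> [-7, -5, -1, -5, -2, -4, 3]
Stage 2 (DIFF): s[0]=-7, -5--7=2, -1--5=4, -5--1=-4, -2--5=3, -4--2=-2, 3--4=7 -> [-7, 2, 4, -4, 3, -2, 7]
Stage 3 (CLIP -4 6): clip(-7,-4,6)=-4, clip(2,-4,6)=2, clip(4,-4,6)=4, clip(-4,-4,6)=-4, clip(3,-4,6)=3, clip(-2,-4,6)=-2, clip(7,-4,6)=6 -> [-4, 2, 4, -4, 3, -2, 6]
Stage 4 (DELAY): [0, -4, 2, 4, -4, 3, -2] = [0, -4, 2, 4, -4, 3, -2] -> [0, -4, 2, 4, -4, 3, -2]
Output sum: -1

Answer: -1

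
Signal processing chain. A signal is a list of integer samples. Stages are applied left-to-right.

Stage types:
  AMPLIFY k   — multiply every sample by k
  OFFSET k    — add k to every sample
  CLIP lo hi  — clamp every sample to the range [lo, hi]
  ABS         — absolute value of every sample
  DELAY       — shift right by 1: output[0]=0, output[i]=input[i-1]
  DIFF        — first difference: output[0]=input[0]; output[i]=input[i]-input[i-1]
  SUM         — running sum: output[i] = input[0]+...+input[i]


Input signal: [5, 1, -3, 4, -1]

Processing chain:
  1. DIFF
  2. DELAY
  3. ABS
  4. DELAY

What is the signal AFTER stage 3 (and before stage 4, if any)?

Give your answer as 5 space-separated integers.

Answer: 0 5 4 4 7

Derivation:
Input: [5, 1, -3, 4, -1]
Stage 1 (DIFF): s[0]=5, 1-5=-4, -3-1=-4, 4--3=7, -1-4=-5 -> [5, -4, -4, 7, -5]
Stage 2 (DELAY): [0, 5, -4, -4, 7] = [0, 5, -4, -4, 7] -> [0, 5, -4, -4, 7]
Stage 3 (ABS): |0|=0, |5|=5, |-4|=4, |-4|=4, |7|=7 -> [0, 5, 4, 4, 7]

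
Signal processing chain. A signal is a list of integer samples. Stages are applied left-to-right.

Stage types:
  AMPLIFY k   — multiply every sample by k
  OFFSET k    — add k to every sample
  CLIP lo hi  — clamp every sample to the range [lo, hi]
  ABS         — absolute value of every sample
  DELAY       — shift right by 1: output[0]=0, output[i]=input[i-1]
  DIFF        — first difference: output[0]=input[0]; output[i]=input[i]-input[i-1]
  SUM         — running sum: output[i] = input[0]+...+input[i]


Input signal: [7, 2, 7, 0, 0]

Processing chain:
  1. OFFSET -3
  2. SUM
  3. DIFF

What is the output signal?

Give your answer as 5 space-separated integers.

Answer: 4 -1 4 -3 -3

Derivation:
Input: [7, 2, 7, 0, 0]
Stage 1 (OFFSET -3): 7+-3=4, 2+-3=-1, 7+-3=4, 0+-3=-3, 0+-3=-3 -> [4, -1, 4, -3, -3]
Stage 2 (SUM): sum[0..0]=4, sum[0..1]=3, sum[0..2]=7, sum[0..3]=4, sum[0..4]=1 -> [4, 3, 7, 4, 1]
Stage 3 (DIFF): s[0]=4, 3-4=-1, 7-3=4, 4-7=-3, 1-4=-3 -> [4, -1, 4, -3, -3]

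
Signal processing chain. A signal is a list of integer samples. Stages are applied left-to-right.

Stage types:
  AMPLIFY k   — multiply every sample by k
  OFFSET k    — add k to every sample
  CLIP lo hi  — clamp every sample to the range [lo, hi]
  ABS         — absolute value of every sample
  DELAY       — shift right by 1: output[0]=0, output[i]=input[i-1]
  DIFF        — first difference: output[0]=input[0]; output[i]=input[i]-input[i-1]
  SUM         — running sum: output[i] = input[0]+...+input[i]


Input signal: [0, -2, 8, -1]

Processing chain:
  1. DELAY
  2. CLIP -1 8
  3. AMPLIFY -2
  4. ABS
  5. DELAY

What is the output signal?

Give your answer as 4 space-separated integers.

Answer: 0 0 0 2

Derivation:
Input: [0, -2, 8, -1]
Stage 1 (DELAY): [0, 0, -2, 8] = [0, 0, -2, 8] -> [0, 0, -2, 8]
Stage 2 (CLIP -1 8): clip(0,-1,8)=0, clip(0,-1,8)=0, clip(-2,-1,8)=-1, clip(8,-1,8)=8 -> [0, 0, -1, 8]
Stage 3 (AMPLIFY -2): 0*-2=0, 0*-2=0, -1*-2=2, 8*-2=-16 -> [0, 0, 2, -16]
Stage 4 (ABS): |0|=0, |0|=0, |2|=2, |-16|=16 -> [0, 0, 2, 16]
Stage 5 (DELAY): [0, 0, 0, 2] = [0, 0, 0, 2] -> [0, 0, 0, 2]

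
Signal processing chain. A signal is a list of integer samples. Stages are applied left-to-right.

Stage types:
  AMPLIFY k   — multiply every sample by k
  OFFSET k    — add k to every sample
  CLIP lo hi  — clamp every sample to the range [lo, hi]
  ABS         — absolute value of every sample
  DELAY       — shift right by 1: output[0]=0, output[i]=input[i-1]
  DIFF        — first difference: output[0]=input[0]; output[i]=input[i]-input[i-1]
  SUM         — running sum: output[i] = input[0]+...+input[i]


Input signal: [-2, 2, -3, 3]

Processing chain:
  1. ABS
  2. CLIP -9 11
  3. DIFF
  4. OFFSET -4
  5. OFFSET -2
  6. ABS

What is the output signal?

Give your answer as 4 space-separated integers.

Answer: 4 6 5 6

Derivation:
Input: [-2, 2, -3, 3]
Stage 1 (ABS): |-2|=2, |2|=2, |-3|=3, |3|=3 -> [2, 2, 3, 3]
Stage 2 (CLIP -9 11): clip(2,-9,11)=2, clip(2,-9,11)=2, clip(3,-9,11)=3, clip(3,-9,11)=3 -> [2, 2, 3, 3]
Stage 3 (DIFF): s[0]=2, 2-2=0, 3-2=1, 3-3=0 -> [2, 0, 1, 0]
Stage 4 (OFFSET -4): 2+-4=-2, 0+-4=-4, 1+-4=-3, 0+-4=-4 -> [-2, -4, -3, -4]
Stage 5 (OFFSET -2): -2+-2=-4, -4+-2=-6, -3+-2=-5, -4+-2=-6 -> [-4, -6, -5, -6]
Stage 6 (ABS): |-4|=4, |-6|=6, |-5|=5, |-6|=6 -> [4, 6, 5, 6]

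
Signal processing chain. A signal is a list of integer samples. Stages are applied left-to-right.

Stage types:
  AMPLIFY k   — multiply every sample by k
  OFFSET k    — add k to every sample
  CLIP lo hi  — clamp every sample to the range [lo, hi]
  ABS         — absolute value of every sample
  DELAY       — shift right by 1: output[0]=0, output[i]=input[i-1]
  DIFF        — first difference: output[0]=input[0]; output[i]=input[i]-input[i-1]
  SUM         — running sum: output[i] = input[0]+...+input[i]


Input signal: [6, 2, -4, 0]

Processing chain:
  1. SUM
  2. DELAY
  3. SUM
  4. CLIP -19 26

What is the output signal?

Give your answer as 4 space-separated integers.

Input: [6, 2, -4, 0]
Stage 1 (SUM): sum[0..0]=6, sum[0..1]=8, sum[0..2]=4, sum[0..3]=4 -> [6, 8, 4, 4]
Stage 2 (DELAY): [0, 6, 8, 4] = [0, 6, 8, 4] -> [0, 6, 8, 4]
Stage 3 (SUM): sum[0..0]=0, sum[0..1]=6, sum[0..2]=14, sum[0..3]=18 -> [0, 6, 14, 18]
Stage 4 (CLIP -19 26): clip(0,-19,26)=0, clip(6,-19,26)=6, clip(14,-19,26)=14, clip(18,-19,26)=18 -> [0, 6, 14, 18]

Answer: 0 6 14 18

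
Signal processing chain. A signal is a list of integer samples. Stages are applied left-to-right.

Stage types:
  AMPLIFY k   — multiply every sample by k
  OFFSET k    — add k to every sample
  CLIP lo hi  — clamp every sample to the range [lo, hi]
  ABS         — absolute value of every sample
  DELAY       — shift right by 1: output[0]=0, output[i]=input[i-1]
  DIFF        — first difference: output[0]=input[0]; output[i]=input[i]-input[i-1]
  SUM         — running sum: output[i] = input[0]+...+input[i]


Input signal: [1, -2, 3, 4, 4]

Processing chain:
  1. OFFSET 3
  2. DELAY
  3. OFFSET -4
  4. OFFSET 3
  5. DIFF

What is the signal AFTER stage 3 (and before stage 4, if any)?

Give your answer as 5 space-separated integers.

Answer: -4 0 -3 2 3

Derivation:
Input: [1, -2, 3, 4, 4]
Stage 1 (OFFSET 3): 1+3=4, -2+3=1, 3+3=6, 4+3=7, 4+3=7 -> [4, 1, 6, 7, 7]
Stage 2 (DELAY): [0, 4, 1, 6, 7] = [0, 4, 1, 6, 7] -> [0, 4, 1, 6, 7]
Stage 3 (OFFSET -4): 0+-4=-4, 4+-4=0, 1+-4=-3, 6+-4=2, 7+-4=3 -> [-4, 0, -3, 2, 3]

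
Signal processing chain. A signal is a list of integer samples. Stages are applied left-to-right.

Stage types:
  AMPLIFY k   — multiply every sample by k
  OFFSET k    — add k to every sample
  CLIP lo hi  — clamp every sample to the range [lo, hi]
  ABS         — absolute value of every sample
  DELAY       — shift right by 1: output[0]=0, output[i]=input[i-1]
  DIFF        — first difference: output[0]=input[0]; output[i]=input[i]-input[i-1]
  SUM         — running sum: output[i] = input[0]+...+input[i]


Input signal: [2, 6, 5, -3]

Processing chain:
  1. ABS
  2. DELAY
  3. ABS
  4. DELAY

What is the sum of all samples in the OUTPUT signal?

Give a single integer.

Answer: 8

Derivation:
Input: [2, 6, 5, -3]
Stage 1 (ABS): |2|=2, |6|=6, |5|=5, |-3|=3 -> [2, 6, 5, 3]
Stage 2 (DELAY): [0, 2, 6, 5] = [0, 2, 6, 5] -> [0, 2, 6, 5]
Stage 3 (ABS): |0|=0, |2|=2, |6|=6, |5|=5 -> [0, 2, 6, 5]
Stage 4 (DELAY): [0, 0, 2, 6] = [0, 0, 2, 6] -> [0, 0, 2, 6]
Output sum: 8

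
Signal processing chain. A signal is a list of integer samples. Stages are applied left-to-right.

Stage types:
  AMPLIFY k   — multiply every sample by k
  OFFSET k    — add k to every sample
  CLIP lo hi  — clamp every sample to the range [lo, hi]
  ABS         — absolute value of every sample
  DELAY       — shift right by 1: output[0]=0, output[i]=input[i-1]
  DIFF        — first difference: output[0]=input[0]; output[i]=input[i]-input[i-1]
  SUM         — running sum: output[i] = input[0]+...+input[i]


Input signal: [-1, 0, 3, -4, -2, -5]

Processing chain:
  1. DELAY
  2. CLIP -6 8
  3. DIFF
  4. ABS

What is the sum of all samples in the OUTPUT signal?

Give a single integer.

Answer: 14

Derivation:
Input: [-1, 0, 3, -4, -2, -5]
Stage 1 (DELAY): [0, -1, 0, 3, -4, -2] = [0, -1, 0, 3, -4, -2] -> [0, -1, 0, 3, -4, -2]
Stage 2 (CLIP -6 8): clip(0,-6,8)=0, clip(-1,-6,8)=-1, clip(0,-6,8)=0, clip(3,-6,8)=3, clip(-4,-6,8)=-4, clip(-2,-6,8)=-2 -> [0, -1, 0, 3, -4, -2]
Stage 3 (DIFF): s[0]=0, -1-0=-1, 0--1=1, 3-0=3, -4-3=-7, -2--4=2 -> [0, -1, 1, 3, -7, 2]
Stage 4 (ABS): |0|=0, |-1|=1, |1|=1, |3|=3, |-7|=7, |2|=2 -> [0, 1, 1, 3, 7, 2]
Output sum: 14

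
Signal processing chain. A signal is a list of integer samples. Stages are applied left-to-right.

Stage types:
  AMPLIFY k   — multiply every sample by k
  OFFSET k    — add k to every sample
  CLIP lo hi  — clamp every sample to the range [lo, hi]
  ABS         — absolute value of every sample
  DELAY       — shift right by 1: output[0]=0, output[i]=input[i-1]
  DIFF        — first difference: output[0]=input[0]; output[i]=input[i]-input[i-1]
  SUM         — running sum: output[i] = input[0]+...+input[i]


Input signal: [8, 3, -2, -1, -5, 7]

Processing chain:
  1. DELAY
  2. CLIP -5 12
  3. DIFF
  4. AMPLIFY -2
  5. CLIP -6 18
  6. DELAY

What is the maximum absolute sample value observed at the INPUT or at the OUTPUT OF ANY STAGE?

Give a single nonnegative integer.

Answer: 16

Derivation:
Input: [8, 3, -2, -1, -5, 7] (max |s|=8)
Stage 1 (DELAY): [0, 8, 3, -2, -1, -5] = [0, 8, 3, -2, -1, -5] -> [0, 8, 3, -2, -1, -5] (max |s|=8)
Stage 2 (CLIP -5 12): clip(0,-5,12)=0, clip(8,-5,12)=8, clip(3,-5,12)=3, clip(-2,-5,12)=-2, clip(-1,-5,12)=-1, clip(-5,-5,12)=-5 -> [0, 8, 3, -2, -1, -5] (max |s|=8)
Stage 3 (DIFF): s[0]=0, 8-0=8, 3-8=-5, -2-3=-5, -1--2=1, -5--1=-4 -> [0, 8, -5, -5, 1, -4] (max |s|=8)
Stage 4 (AMPLIFY -2): 0*-2=0, 8*-2=-16, -5*-2=10, -5*-2=10, 1*-2=-2, -4*-2=8 -> [0, -16, 10, 10, -2, 8] (max |s|=16)
Stage 5 (CLIP -6 18): clip(0,-6,18)=0, clip(-16,-6,18)=-6, clip(10,-6,18)=10, clip(10,-6,18)=10, clip(-2,-6,18)=-2, clip(8,-6,18)=8 -> [0, -6, 10, 10, -2, 8] (max |s|=10)
Stage 6 (DELAY): [0, 0, -6, 10, 10, -2] = [0, 0, -6, 10, 10, -2] -> [0, 0, -6, 10, 10, -2] (max |s|=10)
Overall max amplitude: 16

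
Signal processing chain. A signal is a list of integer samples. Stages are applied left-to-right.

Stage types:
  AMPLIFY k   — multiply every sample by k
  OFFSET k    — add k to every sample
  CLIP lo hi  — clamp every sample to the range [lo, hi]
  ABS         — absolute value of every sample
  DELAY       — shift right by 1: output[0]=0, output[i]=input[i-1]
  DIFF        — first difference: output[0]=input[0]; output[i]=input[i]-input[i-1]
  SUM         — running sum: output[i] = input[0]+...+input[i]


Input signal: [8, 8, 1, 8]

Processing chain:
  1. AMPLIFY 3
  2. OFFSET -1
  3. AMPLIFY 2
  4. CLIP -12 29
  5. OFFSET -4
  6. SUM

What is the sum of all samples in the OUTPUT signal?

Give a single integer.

Input: [8, 8, 1, 8]
Stage 1 (AMPLIFY 3): 8*3=24, 8*3=24, 1*3=3, 8*3=24 -> [24, 24, 3, 24]
Stage 2 (OFFSET -1): 24+-1=23, 24+-1=23, 3+-1=2, 24+-1=23 -> [23, 23, 2, 23]
Stage 3 (AMPLIFY 2): 23*2=46, 23*2=46, 2*2=4, 23*2=46 -> [46, 46, 4, 46]
Stage 4 (CLIP -12 29): clip(46,-12,29)=29, clip(46,-12,29)=29, clip(4,-12,29)=4, clip(46,-12,29)=29 -> [29, 29, 4, 29]
Stage 5 (OFFSET -4): 29+-4=25, 29+-4=25, 4+-4=0, 29+-4=25 -> [25, 25, 0, 25]
Stage 6 (SUM): sum[0..0]=25, sum[0..1]=50, sum[0..2]=50, sum[0..3]=75 -> [25, 50, 50, 75]
Output sum: 200

Answer: 200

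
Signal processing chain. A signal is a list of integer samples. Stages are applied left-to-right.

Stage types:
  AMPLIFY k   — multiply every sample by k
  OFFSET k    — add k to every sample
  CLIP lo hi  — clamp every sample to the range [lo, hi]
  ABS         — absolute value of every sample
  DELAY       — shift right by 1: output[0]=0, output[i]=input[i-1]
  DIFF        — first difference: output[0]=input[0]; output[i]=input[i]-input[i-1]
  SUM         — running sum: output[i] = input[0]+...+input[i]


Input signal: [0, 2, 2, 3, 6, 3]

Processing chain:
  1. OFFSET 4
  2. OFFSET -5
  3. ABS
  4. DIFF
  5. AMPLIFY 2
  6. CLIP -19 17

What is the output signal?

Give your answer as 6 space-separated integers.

Input: [0, 2, 2, 3, 6, 3]
Stage 1 (OFFSET 4): 0+4=4, 2+4=6, 2+4=6, 3+4=7, 6+4=10, 3+4=7 -> [4, 6, 6, 7, 10, 7]
Stage 2 (OFFSET -5): 4+-5=-1, 6+-5=1, 6+-5=1, 7+-5=2, 10+-5=5, 7+-5=2 -> [-1, 1, 1, 2, 5, 2]
Stage 3 (ABS): |-1|=1, |1|=1, |1|=1, |2|=2, |5|=5, |2|=2 -> [1, 1, 1, 2, 5, 2]
Stage 4 (DIFF): s[0]=1, 1-1=0, 1-1=0, 2-1=1, 5-2=3, 2-5=-3 -> [1, 0, 0, 1, 3, -3]
Stage 5 (AMPLIFY 2): 1*2=2, 0*2=0, 0*2=0, 1*2=2, 3*2=6, -3*2=-6 -> [2, 0, 0, 2, 6, -6]
Stage 6 (CLIP -19 17): clip(2,-19,17)=2, clip(0,-19,17)=0, clip(0,-19,17)=0, clip(2,-19,17)=2, clip(6,-19,17)=6, clip(-6,-19,17)=-6 -> [2, 0, 0, 2, 6, -6]

Answer: 2 0 0 2 6 -6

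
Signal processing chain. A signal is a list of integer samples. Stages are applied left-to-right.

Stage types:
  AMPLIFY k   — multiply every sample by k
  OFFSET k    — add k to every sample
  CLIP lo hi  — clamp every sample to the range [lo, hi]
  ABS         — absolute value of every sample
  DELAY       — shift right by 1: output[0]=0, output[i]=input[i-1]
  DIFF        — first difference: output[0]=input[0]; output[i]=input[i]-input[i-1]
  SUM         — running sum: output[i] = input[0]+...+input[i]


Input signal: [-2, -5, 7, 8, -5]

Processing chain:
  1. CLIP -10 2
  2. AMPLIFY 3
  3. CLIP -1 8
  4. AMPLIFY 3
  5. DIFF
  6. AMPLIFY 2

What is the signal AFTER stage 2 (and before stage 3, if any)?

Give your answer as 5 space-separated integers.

Input: [-2, -5, 7, 8, -5]
Stage 1 (CLIP -10 2): clip(-2,-10,2)=-2, clip(-5,-10,2)=-5, clip(7,-10,2)=2, clip(8,-10,2)=2, clip(-5,-10,2)=-5 -> [-2, -5, 2, 2, -5]
Stage 2 (AMPLIFY 3): -2*3=-6, -5*3=-15, 2*3=6, 2*3=6, -5*3=-15 -> [-6, -15, 6, 6, -15]

Answer: -6 -15 6 6 -15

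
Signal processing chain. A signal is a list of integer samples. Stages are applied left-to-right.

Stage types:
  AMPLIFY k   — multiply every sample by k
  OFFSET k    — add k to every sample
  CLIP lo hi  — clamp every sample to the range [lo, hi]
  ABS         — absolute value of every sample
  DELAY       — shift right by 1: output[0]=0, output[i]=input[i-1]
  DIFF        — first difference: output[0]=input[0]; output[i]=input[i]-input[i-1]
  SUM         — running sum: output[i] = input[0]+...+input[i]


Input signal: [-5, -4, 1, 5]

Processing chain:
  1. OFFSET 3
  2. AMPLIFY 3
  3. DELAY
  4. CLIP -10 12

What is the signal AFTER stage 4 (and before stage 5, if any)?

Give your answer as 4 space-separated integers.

Answer: 0 -6 -3 12

Derivation:
Input: [-5, -4, 1, 5]
Stage 1 (OFFSET 3): -5+3=-2, -4+3=-1, 1+3=4, 5+3=8 -> [-2, -1, 4, 8]
Stage 2 (AMPLIFY 3): -2*3=-6, -1*3=-3, 4*3=12, 8*3=24 -> [-6, -3, 12, 24]
Stage 3 (DELAY): [0, -6, -3, 12] = [0, -6, -3, 12] -> [0, -6, -3, 12]
Stage 4 (CLIP -10 12): clip(0,-10,12)=0, clip(-6,-10,12)=-6, clip(-3,-10,12)=-3, clip(12,-10,12)=12 -> [0, -6, -3, 12]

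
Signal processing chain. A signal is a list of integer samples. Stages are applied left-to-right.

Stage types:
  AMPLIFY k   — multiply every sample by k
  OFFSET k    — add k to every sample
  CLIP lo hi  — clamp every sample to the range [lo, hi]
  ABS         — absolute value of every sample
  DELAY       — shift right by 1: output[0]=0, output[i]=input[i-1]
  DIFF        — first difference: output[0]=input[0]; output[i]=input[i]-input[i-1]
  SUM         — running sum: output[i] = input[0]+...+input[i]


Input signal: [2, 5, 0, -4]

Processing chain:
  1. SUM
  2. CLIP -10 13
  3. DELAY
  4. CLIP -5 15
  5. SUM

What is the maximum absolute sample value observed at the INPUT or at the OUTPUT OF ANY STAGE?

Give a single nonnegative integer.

Input: [2, 5, 0, -4] (max |s|=5)
Stage 1 (SUM): sum[0..0]=2, sum[0..1]=7, sum[0..2]=7, sum[0..3]=3 -> [2, 7, 7, 3] (max |s|=7)
Stage 2 (CLIP -10 13): clip(2,-10,13)=2, clip(7,-10,13)=7, clip(7,-10,13)=7, clip(3,-10,13)=3 -> [2, 7, 7, 3] (max |s|=7)
Stage 3 (DELAY): [0, 2, 7, 7] = [0, 2, 7, 7] -> [0, 2, 7, 7] (max |s|=7)
Stage 4 (CLIP -5 15): clip(0,-5,15)=0, clip(2,-5,15)=2, clip(7,-5,15)=7, clip(7,-5,15)=7 -> [0, 2, 7, 7] (max |s|=7)
Stage 5 (SUM): sum[0..0]=0, sum[0..1]=2, sum[0..2]=9, sum[0..3]=16 -> [0, 2, 9, 16] (max |s|=16)
Overall max amplitude: 16

Answer: 16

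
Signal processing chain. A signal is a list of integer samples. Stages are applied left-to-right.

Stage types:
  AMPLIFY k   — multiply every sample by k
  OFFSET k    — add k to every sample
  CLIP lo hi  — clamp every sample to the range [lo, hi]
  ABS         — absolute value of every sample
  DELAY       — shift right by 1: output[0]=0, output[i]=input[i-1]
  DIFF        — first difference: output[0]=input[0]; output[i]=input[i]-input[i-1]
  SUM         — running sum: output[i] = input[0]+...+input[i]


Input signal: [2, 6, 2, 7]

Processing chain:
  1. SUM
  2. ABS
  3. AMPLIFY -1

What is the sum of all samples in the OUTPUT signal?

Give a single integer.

Answer: -37

Derivation:
Input: [2, 6, 2, 7]
Stage 1 (SUM): sum[0..0]=2, sum[0..1]=8, sum[0..2]=10, sum[0..3]=17 -> [2, 8, 10, 17]
Stage 2 (ABS): |2|=2, |8|=8, |10|=10, |17|=17 -> [2, 8, 10, 17]
Stage 3 (AMPLIFY -1): 2*-1=-2, 8*-1=-8, 10*-1=-10, 17*-1=-17 -> [-2, -8, -10, -17]
Output sum: -37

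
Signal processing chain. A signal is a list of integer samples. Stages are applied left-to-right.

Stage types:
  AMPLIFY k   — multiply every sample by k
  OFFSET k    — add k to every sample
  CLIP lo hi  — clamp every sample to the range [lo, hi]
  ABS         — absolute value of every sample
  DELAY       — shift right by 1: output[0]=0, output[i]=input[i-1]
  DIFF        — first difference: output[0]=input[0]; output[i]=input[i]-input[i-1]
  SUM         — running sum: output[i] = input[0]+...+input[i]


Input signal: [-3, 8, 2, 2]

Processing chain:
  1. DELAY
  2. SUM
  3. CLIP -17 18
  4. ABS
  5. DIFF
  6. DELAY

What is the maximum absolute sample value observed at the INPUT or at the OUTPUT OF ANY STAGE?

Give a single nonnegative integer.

Answer: 8

Derivation:
Input: [-3, 8, 2, 2] (max |s|=8)
Stage 1 (DELAY): [0, -3, 8, 2] = [0, -3, 8, 2] -> [0, -3, 8, 2] (max |s|=8)
Stage 2 (SUM): sum[0..0]=0, sum[0..1]=-3, sum[0..2]=5, sum[0..3]=7 -> [0, -3, 5, 7] (max |s|=7)
Stage 3 (CLIP -17 18): clip(0,-17,18)=0, clip(-3,-17,18)=-3, clip(5,-17,18)=5, clip(7,-17,18)=7 -> [0, -3, 5, 7] (max |s|=7)
Stage 4 (ABS): |0|=0, |-3|=3, |5|=5, |7|=7 -> [0, 3, 5, 7] (max |s|=7)
Stage 5 (DIFF): s[0]=0, 3-0=3, 5-3=2, 7-5=2 -> [0, 3, 2, 2] (max |s|=3)
Stage 6 (DELAY): [0, 0, 3, 2] = [0, 0, 3, 2] -> [0, 0, 3, 2] (max |s|=3)
Overall max amplitude: 8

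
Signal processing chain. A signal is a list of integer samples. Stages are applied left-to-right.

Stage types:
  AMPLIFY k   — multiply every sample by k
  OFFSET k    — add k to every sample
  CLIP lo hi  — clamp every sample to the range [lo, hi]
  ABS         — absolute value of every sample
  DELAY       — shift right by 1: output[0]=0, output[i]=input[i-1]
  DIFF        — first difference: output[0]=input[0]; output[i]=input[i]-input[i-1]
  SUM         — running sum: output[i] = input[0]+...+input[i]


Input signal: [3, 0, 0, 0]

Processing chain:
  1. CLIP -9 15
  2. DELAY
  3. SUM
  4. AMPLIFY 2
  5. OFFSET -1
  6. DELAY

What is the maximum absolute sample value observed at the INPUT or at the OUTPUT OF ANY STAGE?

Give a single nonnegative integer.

Answer: 6

Derivation:
Input: [3, 0, 0, 0] (max |s|=3)
Stage 1 (CLIP -9 15): clip(3,-9,15)=3, clip(0,-9,15)=0, clip(0,-9,15)=0, clip(0,-9,15)=0 -> [3, 0, 0, 0] (max |s|=3)
Stage 2 (DELAY): [0, 3, 0, 0] = [0, 3, 0, 0] -> [0, 3, 0, 0] (max |s|=3)
Stage 3 (SUM): sum[0..0]=0, sum[0..1]=3, sum[0..2]=3, sum[0..3]=3 -> [0, 3, 3, 3] (max |s|=3)
Stage 4 (AMPLIFY 2): 0*2=0, 3*2=6, 3*2=6, 3*2=6 -> [0, 6, 6, 6] (max |s|=6)
Stage 5 (OFFSET -1): 0+-1=-1, 6+-1=5, 6+-1=5, 6+-1=5 -> [-1, 5, 5, 5] (max |s|=5)
Stage 6 (DELAY): [0, -1, 5, 5] = [0, -1, 5, 5] -> [0, -1, 5, 5] (max |s|=5)
Overall max amplitude: 6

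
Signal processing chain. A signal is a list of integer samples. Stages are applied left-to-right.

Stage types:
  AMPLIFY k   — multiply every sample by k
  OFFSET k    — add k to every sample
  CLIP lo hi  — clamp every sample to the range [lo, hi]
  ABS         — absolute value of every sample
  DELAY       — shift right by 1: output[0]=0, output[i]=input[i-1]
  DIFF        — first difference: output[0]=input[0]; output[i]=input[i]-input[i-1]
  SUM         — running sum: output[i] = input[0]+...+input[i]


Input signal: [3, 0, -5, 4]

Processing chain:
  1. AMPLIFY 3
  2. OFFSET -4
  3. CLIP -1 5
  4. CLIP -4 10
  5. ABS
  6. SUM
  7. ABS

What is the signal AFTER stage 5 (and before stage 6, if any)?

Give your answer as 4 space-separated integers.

Answer: 5 1 1 5

Derivation:
Input: [3, 0, -5, 4]
Stage 1 (AMPLIFY 3): 3*3=9, 0*3=0, -5*3=-15, 4*3=12 -> [9, 0, -15, 12]
Stage 2 (OFFSET -4): 9+-4=5, 0+-4=-4, -15+-4=-19, 12+-4=8 -> [5, -4, -19, 8]
Stage 3 (CLIP -1 5): clip(5,-1,5)=5, clip(-4,-1,5)=-1, clip(-19,-1,5)=-1, clip(8,-1,5)=5 -> [5, -1, -1, 5]
Stage 4 (CLIP -4 10): clip(5,-4,10)=5, clip(-1,-4,10)=-1, clip(-1,-4,10)=-1, clip(5,-4,10)=5 -> [5, -1, -1, 5]
Stage 5 (ABS): |5|=5, |-1|=1, |-1|=1, |5|=5 -> [5, 1, 1, 5]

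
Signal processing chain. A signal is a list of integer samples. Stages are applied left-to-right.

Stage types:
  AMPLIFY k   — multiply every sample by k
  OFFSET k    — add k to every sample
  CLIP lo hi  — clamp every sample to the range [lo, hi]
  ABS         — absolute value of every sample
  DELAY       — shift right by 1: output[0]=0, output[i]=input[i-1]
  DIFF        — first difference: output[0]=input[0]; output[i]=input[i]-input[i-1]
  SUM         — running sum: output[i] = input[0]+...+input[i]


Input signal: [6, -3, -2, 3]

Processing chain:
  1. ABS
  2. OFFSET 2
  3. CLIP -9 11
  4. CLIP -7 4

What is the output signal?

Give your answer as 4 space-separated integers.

Answer: 4 4 4 4

Derivation:
Input: [6, -3, -2, 3]
Stage 1 (ABS): |6|=6, |-3|=3, |-2|=2, |3|=3 -> [6, 3, 2, 3]
Stage 2 (OFFSET 2): 6+2=8, 3+2=5, 2+2=4, 3+2=5 -> [8, 5, 4, 5]
Stage 3 (CLIP -9 11): clip(8,-9,11)=8, clip(5,-9,11)=5, clip(4,-9,11)=4, clip(5,-9,11)=5 -> [8, 5, 4, 5]
Stage 4 (CLIP -7 4): clip(8,-7,4)=4, clip(5,-7,4)=4, clip(4,-7,4)=4, clip(5,-7,4)=4 -> [4, 4, 4, 4]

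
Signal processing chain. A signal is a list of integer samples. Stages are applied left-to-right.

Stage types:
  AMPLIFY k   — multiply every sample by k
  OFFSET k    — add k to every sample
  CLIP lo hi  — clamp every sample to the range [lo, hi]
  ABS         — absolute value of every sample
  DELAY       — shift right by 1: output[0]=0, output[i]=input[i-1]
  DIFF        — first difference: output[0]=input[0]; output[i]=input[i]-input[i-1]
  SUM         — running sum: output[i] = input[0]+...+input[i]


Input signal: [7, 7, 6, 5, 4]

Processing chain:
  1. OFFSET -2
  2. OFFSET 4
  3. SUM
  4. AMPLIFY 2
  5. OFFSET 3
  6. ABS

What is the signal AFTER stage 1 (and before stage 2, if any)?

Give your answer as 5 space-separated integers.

Answer: 5 5 4 3 2

Derivation:
Input: [7, 7, 6, 5, 4]
Stage 1 (OFFSET -2): 7+-2=5, 7+-2=5, 6+-2=4, 5+-2=3, 4+-2=2 -> [5, 5, 4, 3, 2]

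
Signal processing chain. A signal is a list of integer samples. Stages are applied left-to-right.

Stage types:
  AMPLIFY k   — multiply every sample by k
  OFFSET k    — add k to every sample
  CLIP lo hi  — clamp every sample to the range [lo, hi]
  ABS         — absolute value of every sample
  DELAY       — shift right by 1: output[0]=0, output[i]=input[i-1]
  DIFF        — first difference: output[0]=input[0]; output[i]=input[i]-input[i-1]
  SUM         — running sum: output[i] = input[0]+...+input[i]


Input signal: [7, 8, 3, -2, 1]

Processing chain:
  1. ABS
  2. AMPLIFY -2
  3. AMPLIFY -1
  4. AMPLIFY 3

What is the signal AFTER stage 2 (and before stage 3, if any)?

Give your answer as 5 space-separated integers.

Answer: -14 -16 -6 -4 -2

Derivation:
Input: [7, 8, 3, -2, 1]
Stage 1 (ABS): |7|=7, |8|=8, |3|=3, |-2|=2, |1|=1 -> [7, 8, 3, 2, 1]
Stage 2 (AMPLIFY -2): 7*-2=-14, 8*-2=-16, 3*-2=-6, 2*-2=-4, 1*-2=-2 -> [-14, -16, -6, -4, -2]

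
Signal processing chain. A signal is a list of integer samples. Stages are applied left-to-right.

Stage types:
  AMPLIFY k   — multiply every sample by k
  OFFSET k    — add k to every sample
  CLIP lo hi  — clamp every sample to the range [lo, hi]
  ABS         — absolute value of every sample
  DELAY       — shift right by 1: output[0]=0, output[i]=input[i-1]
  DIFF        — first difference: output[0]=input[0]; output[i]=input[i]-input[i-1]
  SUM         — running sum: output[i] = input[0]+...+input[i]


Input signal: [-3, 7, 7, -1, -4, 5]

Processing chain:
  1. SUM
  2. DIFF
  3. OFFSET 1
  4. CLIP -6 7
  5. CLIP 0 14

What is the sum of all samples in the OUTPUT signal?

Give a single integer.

Input: [-3, 7, 7, -1, -4, 5]
Stage 1 (SUM): sum[0..0]=-3, sum[0..1]=4, sum[0..2]=11, sum[0..3]=10, sum[0..4]=6, sum[0..5]=11 -> [-3, 4, 11, 10, 6, 11]
Stage 2 (DIFF): s[0]=-3, 4--3=7, 11-4=7, 10-11=-1, 6-10=-4, 11-6=5 -> [-3, 7, 7, -1, -4, 5]
Stage 3 (OFFSET 1): -3+1=-2, 7+1=8, 7+1=8, -1+1=0, -4+1=-3, 5+1=6 -> [-2, 8, 8, 0, -3, 6]
Stage 4 (CLIP -6 7): clip(-2,-6,7)=-2, clip(8,-6,7)=7, clip(8,-6,7)=7, clip(0,-6,7)=0, clip(-3,-6,7)=-3, clip(6,-6,7)=6 -> [-2, 7, 7, 0, -3, 6]
Stage 5 (CLIP 0 14): clip(-2,0,14)=0, clip(7,0,14)=7, clip(7,0,14)=7, clip(0,0,14)=0, clip(-3,0,14)=0, clip(6,0,14)=6 -> [0, 7, 7, 0, 0, 6]
Output sum: 20

Answer: 20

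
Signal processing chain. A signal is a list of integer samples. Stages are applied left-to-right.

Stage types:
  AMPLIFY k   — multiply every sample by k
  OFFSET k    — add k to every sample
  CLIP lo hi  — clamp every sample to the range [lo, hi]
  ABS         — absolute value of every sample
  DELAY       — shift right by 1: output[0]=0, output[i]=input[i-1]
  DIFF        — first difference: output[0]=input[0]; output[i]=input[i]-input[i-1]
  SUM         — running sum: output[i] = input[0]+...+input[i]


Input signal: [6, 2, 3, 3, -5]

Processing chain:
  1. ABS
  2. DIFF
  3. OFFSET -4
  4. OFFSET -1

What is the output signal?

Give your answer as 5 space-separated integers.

Answer: 1 -9 -4 -5 -3

Derivation:
Input: [6, 2, 3, 3, -5]
Stage 1 (ABS): |6|=6, |2|=2, |3|=3, |3|=3, |-5|=5 -> [6, 2, 3, 3, 5]
Stage 2 (DIFF): s[0]=6, 2-6=-4, 3-2=1, 3-3=0, 5-3=2 -> [6, -4, 1, 0, 2]
Stage 3 (OFFSET -4): 6+-4=2, -4+-4=-8, 1+-4=-3, 0+-4=-4, 2+-4=-2 -> [2, -8, -3, -4, -2]
Stage 4 (OFFSET -1): 2+-1=1, -8+-1=-9, -3+-1=-4, -4+-1=-5, -2+-1=-3 -> [1, -9, -4, -5, -3]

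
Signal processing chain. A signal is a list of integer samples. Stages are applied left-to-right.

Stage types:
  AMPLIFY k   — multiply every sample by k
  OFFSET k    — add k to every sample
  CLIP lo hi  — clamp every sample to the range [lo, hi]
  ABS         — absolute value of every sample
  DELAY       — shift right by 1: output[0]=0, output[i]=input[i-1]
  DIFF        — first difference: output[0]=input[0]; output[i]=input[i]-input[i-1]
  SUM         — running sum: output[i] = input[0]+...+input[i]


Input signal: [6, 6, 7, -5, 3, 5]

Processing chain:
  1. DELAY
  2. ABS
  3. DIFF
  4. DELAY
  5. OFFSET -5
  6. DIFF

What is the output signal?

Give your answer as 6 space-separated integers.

Answer: -5 0 6 -6 1 -3

Derivation:
Input: [6, 6, 7, -5, 3, 5]
Stage 1 (DELAY): [0, 6, 6, 7, -5, 3] = [0, 6, 6, 7, -5, 3] -> [0, 6, 6, 7, -5, 3]
Stage 2 (ABS): |0|=0, |6|=6, |6|=6, |7|=7, |-5|=5, |3|=3 -> [0, 6, 6, 7, 5, 3]
Stage 3 (DIFF): s[0]=0, 6-0=6, 6-6=0, 7-6=1, 5-7=-2, 3-5=-2 -> [0, 6, 0, 1, -2, -2]
Stage 4 (DELAY): [0, 0, 6, 0, 1, -2] = [0, 0, 6, 0, 1, -2] -> [0, 0, 6, 0, 1, -2]
Stage 5 (OFFSET -5): 0+-5=-5, 0+-5=-5, 6+-5=1, 0+-5=-5, 1+-5=-4, -2+-5=-7 -> [-5, -5, 1, -5, -4, -7]
Stage 6 (DIFF): s[0]=-5, -5--5=0, 1--5=6, -5-1=-6, -4--5=1, -7--4=-3 -> [-5, 0, 6, -6, 1, -3]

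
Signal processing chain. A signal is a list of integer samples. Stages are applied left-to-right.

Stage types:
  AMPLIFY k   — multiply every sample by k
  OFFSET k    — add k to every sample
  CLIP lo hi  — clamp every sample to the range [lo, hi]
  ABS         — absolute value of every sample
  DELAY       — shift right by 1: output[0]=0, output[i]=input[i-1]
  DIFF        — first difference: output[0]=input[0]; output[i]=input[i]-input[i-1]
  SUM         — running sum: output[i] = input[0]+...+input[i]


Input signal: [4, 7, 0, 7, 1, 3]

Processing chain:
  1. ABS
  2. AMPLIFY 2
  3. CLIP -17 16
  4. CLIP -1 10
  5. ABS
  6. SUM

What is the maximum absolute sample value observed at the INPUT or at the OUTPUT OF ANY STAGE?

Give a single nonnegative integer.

Input: [4, 7, 0, 7, 1, 3] (max |s|=7)
Stage 1 (ABS): |4|=4, |7|=7, |0|=0, |7|=7, |1|=1, |3|=3 -> [4, 7, 0, 7, 1, 3] (max |s|=7)
Stage 2 (AMPLIFY 2): 4*2=8, 7*2=14, 0*2=0, 7*2=14, 1*2=2, 3*2=6 -> [8, 14, 0, 14, 2, 6] (max |s|=14)
Stage 3 (CLIP -17 16): clip(8,-17,16)=8, clip(14,-17,16)=14, clip(0,-17,16)=0, clip(14,-17,16)=14, clip(2,-17,16)=2, clip(6,-17,16)=6 -> [8, 14, 0, 14, 2, 6] (max |s|=14)
Stage 4 (CLIP -1 10): clip(8,-1,10)=8, clip(14,-1,10)=10, clip(0,-1,10)=0, clip(14,-1,10)=10, clip(2,-1,10)=2, clip(6,-1,10)=6 -> [8, 10, 0, 10, 2, 6] (max |s|=10)
Stage 5 (ABS): |8|=8, |10|=10, |0|=0, |10|=10, |2|=2, |6|=6 -> [8, 10, 0, 10, 2, 6] (max |s|=10)
Stage 6 (SUM): sum[0..0]=8, sum[0..1]=18, sum[0..2]=18, sum[0..3]=28, sum[0..4]=30, sum[0..5]=36 -> [8, 18, 18, 28, 30, 36] (max |s|=36)
Overall max amplitude: 36

Answer: 36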